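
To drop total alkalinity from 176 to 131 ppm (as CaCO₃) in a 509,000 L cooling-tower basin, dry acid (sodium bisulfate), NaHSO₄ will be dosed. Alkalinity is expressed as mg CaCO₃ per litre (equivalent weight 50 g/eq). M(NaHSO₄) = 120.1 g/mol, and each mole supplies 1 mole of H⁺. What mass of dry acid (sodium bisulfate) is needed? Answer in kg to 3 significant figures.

55.0 kg

Alkalinity to neutralize: (176 − 131) = 45 mg/L as CaCO₃ × 509,000 L = 22,900 g as CaCO₃.
Equivalents of H⁺ required: 22,900 ÷ 50 g/eq = 458.1 eq = 458.1 mol NaHSO₄.
Mass of NaHSO₄: 458.1 × 120.1 = 55,020 g.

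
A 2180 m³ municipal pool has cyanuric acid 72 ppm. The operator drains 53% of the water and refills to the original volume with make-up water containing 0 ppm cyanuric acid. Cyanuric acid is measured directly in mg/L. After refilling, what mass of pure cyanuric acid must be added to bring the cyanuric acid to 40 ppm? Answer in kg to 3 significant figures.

13.4 kg

Volume: 2180 m³ = 2,180,000 L.
After draining 53% and refilling: 72 × 0.47 + 0 × 0.53 = 33.84 ppm.
Deficit to target: 40 − 33.84 = 6.16 mg/L.
Mass: 6.16 mg/L × 2,180,000 L = 13,430 g cyanuric acid.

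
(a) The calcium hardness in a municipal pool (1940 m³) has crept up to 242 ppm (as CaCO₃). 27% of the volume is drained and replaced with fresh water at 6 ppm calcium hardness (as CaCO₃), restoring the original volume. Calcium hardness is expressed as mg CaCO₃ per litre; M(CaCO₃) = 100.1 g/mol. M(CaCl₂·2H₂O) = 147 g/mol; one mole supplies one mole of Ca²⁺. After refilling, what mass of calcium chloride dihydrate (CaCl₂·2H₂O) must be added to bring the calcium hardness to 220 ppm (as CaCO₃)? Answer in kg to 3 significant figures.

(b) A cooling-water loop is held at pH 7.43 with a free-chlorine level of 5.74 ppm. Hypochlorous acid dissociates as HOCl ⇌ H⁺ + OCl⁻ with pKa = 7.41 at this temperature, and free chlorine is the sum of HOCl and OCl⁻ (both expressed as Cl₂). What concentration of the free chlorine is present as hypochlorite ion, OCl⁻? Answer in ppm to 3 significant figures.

(a) 119 kg; (b) 2.94 ppm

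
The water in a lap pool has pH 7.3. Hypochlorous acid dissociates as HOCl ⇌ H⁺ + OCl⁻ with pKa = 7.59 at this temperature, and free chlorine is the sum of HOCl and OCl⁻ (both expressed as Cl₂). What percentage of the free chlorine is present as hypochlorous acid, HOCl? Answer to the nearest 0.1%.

[OCl⁻]/[HOCl] = 10^(pH − pKa) = 10^(7.3 − 7.59) = 10^-0.29 = 0.5129.
Fraction as HOCl = 1 / (1 + 0.5129) = 0.661.

66.1%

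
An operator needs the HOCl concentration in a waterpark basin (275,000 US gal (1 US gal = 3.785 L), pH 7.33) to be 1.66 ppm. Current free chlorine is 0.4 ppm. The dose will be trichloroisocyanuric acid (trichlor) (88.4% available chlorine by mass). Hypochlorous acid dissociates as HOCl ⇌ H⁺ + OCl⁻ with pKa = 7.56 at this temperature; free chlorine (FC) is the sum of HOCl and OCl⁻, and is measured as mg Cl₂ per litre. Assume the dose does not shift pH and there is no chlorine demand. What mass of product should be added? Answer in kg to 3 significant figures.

Volume: 275,000 US gal × 3.785 L/gal = 1,040,875 L.
[OCl⁻]/[HOCl] = 10^(pH − pKa) = 10^(7.33 − 7.56) = 0.5888; fraction as HOCl = 1/(1 + 0.5888) = 0.6294.
Free chlorine required for 1.66 ppm HOCl: 1.66 / 0.6294 = 2.637 ppm.
FC to add: 2.637 − 0.4 = 2.237 mg/L as Cl₂.
Cl₂ equivalent: 2.237 mg/L × 1,040,875 L = 2329 g.
Product at 88.4% available Cl: 2329 / 0.884 = 2635 g.

2.63 kg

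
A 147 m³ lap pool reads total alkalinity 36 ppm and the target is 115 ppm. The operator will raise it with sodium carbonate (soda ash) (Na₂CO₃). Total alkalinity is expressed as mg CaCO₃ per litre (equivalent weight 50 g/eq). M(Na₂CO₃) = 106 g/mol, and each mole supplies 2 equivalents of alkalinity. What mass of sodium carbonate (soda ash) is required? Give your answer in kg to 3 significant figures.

12.3 kg

Volume: 147 m³ = 147,000 L.
Alkalinity to add: (115 − 36) = 79 mg/L as CaCO₃ × 147,000 L = 11,610 g as CaCO₃.
Equivalents: 11,610 g ÷ 50 g/eq = 232.3 eq.
Each mole of Na₂CO₃ supplies 2 eq, so 232.3 / 2 = 116.1 mol.
Mass: 116.1 mol × 106 g/mol = 12,310 g.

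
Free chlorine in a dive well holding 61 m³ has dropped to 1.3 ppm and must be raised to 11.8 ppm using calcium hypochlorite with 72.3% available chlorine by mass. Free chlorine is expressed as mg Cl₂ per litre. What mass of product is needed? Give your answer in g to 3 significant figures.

886 g

Volume: 61 m³ = 61,000 L.
Chlorine deficit: 11.8 − 1.3 = 10.5 ppm = 10.5 mg/L as Cl₂.
Cl₂ equivalent needed: 10.5 mg/L × 61,000 L = 640,500 mg = 640.5 g.
Product at 72.3% available chlorine: 640.5 / 0.723 = 885.9 g.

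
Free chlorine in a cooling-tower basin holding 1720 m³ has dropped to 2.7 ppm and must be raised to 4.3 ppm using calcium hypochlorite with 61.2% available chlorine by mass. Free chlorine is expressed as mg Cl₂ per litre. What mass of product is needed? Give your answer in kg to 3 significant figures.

4.50 kg

Volume: 1720 m³ = 1,720,000 L.
Chlorine deficit: 4.3 − 2.7 = 1.6 ppm = 1.6 mg/L as Cl₂.
Cl₂ equivalent needed: 1.6 mg/L × 1,720,000 L = 2,752,000 mg = 2752 g.
Product at 61.2% available chlorine: 2752 / 0.612 = 4497 g.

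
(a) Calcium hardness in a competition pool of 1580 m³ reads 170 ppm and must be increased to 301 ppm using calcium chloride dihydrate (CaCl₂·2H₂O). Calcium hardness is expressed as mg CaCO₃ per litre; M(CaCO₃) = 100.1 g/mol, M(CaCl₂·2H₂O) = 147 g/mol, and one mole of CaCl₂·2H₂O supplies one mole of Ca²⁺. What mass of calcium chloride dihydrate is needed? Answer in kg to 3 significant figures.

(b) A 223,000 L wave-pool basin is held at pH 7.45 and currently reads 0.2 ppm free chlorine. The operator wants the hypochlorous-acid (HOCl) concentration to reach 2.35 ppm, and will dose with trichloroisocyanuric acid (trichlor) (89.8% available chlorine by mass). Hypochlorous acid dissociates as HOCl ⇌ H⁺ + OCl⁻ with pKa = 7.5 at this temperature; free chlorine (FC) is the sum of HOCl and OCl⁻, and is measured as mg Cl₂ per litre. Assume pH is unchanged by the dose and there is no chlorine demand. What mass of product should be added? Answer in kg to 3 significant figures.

(a) Volume: 1580 m³ = 1,580,000 L.
(a) Hardness to add: (301 − 170) = 131 mg/L as CaCO₃ × 1,580,000 L = 207,000 g as CaCO₃.
(a) Moles of Ca²⁺ (1 mol Ca²⁺ ≡ 1 mol CaCO₃): 207,000 / 100.1 g/mol = 2068 mol.
(a) Mass of CaCl₂·2H₂O: 2068 × 147 = 304,000 g.

(b) [OCl⁻]/[HOCl] = 10^(pH − pKa) = 10^(7.45 − 7.5) = 0.8913; fraction as HOCl = 1/(1 + 0.8913) = 0.5288.
(b) Free chlorine required for 2.35 ppm HOCl: 2.35 / 0.5288 = 4.444 ppm.
(b) FC to add: 4.444 − 0.2 = 4.244 mg/L as Cl₂.
(b) Cl₂ equivalent: 4.244 mg/L × 223,000 L = 946.5 g.
(b) Product at 89.8% available Cl: 946.5 / 0.898 = 1054 g.

(a) 304 kg; (b) 1.05 kg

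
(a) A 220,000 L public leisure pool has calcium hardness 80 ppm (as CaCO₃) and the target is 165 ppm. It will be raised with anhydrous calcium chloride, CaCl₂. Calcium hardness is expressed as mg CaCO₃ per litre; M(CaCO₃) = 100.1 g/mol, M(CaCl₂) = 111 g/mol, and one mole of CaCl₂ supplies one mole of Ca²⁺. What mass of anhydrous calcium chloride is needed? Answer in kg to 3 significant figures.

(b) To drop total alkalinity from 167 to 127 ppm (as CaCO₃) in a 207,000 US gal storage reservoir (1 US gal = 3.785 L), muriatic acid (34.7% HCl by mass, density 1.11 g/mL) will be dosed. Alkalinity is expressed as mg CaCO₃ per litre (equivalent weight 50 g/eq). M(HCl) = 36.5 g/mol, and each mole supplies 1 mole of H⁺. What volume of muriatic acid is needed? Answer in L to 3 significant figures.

(a) Hardness to add: (165 − 80) = 85 mg/L as CaCO₃ × 220,000 L = 18,700 g as CaCO₃.
(a) Moles of Ca²⁺ (1 mol Ca²⁺ ≡ 1 mol CaCO₃): 18,700 / 100.1 g/mol = 186.8 mol.
(a) Mass of CaCl₂: 186.8 × 111 = 20,740 g.

(b) Volume: 207,000 US gal × 3.785 L/gal = 783,495 L.
(b) Alkalinity to neutralize: (167 − 127) = 40 mg/L as CaCO₃ × 783,495 L = 31,340 g as CaCO₃.
(b) Equivalents of H⁺ required: 31,340 ÷ 50 g/eq = 626.8 eq = 626.8 mol HCl.
(b) Mass of HCl: 626.8 × 36.5 = 22,880 g.
(b) Mass of 34.7% solution: 22,880 / 0.347 = 65,930 g.
(b) Volume: 65,930 g ÷ 1.11 g/mL = 59,400 mL.

(a) 20.7 kg; (b) 59.4 L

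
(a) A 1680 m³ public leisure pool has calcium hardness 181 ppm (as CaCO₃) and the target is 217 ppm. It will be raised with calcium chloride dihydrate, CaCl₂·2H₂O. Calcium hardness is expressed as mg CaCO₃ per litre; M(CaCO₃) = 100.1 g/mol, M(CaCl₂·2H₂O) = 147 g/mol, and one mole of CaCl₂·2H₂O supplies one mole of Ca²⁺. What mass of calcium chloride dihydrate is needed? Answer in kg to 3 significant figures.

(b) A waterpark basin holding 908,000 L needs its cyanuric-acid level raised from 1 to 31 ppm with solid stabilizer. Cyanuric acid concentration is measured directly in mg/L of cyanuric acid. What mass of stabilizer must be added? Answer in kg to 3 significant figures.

(a) Volume: 1680 m³ = 1,680,000 L.
(a) Hardness to add: (217 − 181) = 36 mg/L as CaCO₃ × 1,680,000 L = 60,480 g as CaCO₃.
(a) Moles of Ca²⁺ (1 mol Ca²⁺ ≡ 1 mol CaCO₃): 60,480 / 100.1 g/mol = 604.2 mol.
(a) Mass of CaCl₂·2H₂O: 604.2 × 147 = 88,820 g.

(b) CYA to add: (31 − 1) = 30 mg/L × 908,000 L = 27,240 g cyanuric acid.

(a) 88.8 kg; (b) 27.2 kg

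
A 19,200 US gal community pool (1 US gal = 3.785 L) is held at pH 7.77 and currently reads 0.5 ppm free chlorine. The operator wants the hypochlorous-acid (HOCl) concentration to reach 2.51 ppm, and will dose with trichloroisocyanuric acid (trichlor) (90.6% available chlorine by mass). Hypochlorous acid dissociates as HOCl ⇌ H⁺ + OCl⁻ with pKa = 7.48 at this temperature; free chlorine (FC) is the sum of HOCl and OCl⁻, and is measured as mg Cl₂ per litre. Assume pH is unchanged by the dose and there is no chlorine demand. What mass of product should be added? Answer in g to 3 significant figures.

Volume: 19,200 US gal × 3.785 L/gal = 72,672 L.
[OCl⁻]/[HOCl] = 10^(pH − pKa) = 10^(7.77 − 7.48) = 1.95; fraction as HOCl = 1/(1 + 1.95) = 0.339.
Free chlorine required for 2.51 ppm HOCl: 2.51 / 0.339 = 7.404 ppm.
FC to add: 7.404 − 0.5 = 6.904 mg/L as Cl₂.
Cl₂ equivalent: 6.904 mg/L × 72,672 L = 501.7 g.
Product at 90.6% available Cl: 501.7 / 0.906 = 553.8 g.

554 g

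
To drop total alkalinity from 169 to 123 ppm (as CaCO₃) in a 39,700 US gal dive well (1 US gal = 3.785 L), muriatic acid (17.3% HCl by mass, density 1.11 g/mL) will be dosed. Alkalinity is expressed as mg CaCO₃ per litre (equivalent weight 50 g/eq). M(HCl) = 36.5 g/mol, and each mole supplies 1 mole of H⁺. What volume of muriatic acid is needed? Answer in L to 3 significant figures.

Volume: 39,700 US gal × 3.785 L/gal = 150,264 L.
Alkalinity to neutralize: (169 − 123) = 46 mg/L as CaCO₃ × 150,264 L = 6912 g as CaCO₃.
Equivalents of H⁺ required: 6912 ÷ 50 g/eq = 138.2 eq = 138.2 mol HCl.
Mass of HCl: 138.2 × 36.5 = 5046 g.
Mass of 17.3% solution: 5046 / 0.173 = 29,170 g.
Volume: 29,170 g ÷ 1.11 g/mL = 26,280 mL.

26.3 L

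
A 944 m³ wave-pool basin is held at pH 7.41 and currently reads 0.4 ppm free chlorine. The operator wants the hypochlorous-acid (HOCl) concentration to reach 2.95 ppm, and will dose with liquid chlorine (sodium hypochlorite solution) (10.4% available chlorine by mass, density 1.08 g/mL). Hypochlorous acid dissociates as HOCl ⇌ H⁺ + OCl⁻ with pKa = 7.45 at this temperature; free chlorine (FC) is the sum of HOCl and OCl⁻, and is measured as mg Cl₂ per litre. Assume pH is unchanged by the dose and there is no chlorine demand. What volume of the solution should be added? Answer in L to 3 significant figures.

Volume: 944 m³ = 944,000 L.
[OCl⁻]/[HOCl] = 10^(pH − pKa) = 10^(7.41 − 7.45) = 0.912; fraction as HOCl = 1/(1 + 0.912) = 0.523.
Free chlorine required for 2.95 ppm HOCl: 2.95 / 0.523 = 5.64 ppm.
FC to add: 5.64 − 0.4 = 5.24 mg/L as Cl₂.
Cl₂ equivalent: 5.24 mg/L × 944,000 L = 4947 g.
Product at 10.4% available Cl: 4947 / 0.104 = 47,570 g.
Volume: 47,570 g ÷ 1.08 g/mL = 44,040 mL.

44.0 L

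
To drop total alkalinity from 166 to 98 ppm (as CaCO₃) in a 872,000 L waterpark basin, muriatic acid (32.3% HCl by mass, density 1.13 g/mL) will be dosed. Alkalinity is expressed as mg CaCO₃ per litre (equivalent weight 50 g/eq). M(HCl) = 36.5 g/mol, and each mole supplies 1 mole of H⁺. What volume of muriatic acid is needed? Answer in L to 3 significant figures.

119 L

Alkalinity to neutralize: (166 − 98) = 68 mg/L as CaCO₃ × 872,000 L = 59,300 g as CaCO₃.
Equivalents of H⁺ required: 59,300 ÷ 50 g/eq = 1186 eq = 1186 mol HCl.
Mass of HCl: 1186 × 36.5 = 43,290 g.
Mass of 32.3% solution: 43,290 / 0.323 = 134,000 g.
Volume: 134,000 g ÷ 1.13 g/mL = 118,600 mL.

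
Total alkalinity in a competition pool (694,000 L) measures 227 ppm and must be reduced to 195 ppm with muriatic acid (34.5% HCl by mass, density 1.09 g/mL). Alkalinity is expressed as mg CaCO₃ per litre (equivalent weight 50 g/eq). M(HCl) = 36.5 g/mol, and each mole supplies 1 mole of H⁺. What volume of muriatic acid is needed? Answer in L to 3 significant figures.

43.1 L

Alkalinity to neutralize: (227 − 195) = 32 mg/L as CaCO₃ × 694,000 L = 22,210 g as CaCO₃.
Equivalents of H⁺ required: 22,210 ÷ 50 g/eq = 444.2 eq = 444.2 mol HCl.
Mass of HCl: 444.2 × 36.5 = 16,210 g.
Mass of 34.5% solution: 16,210 / 0.345 = 46,990 g.
Volume: 46,990 g ÷ 1.09 g/mL = 43,110 mL.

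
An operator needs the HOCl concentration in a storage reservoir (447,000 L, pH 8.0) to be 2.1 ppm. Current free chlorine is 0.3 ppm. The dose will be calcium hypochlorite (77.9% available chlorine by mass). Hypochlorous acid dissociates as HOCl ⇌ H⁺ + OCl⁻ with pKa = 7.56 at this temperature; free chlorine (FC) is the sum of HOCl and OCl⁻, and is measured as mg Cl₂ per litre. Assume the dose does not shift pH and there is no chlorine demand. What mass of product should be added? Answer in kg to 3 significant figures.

[OCl⁻]/[HOCl] = 10^(pH − pKa) = 10^(8.0 − 7.56) = 2.754; fraction as HOCl = 1/(1 + 2.754) = 0.2664.
Free chlorine required for 2.1 ppm HOCl: 2.1 / 0.2664 = 7.884 ppm.
FC to add: 7.884 − 0.3 = 7.584 mg/L as Cl₂.
Cl₂ equivalent: 7.584 mg/L × 447,000 L = 3390 g.
Product at 77.9% available Cl: 3390 / 0.779 = 4352 g.

4.35 kg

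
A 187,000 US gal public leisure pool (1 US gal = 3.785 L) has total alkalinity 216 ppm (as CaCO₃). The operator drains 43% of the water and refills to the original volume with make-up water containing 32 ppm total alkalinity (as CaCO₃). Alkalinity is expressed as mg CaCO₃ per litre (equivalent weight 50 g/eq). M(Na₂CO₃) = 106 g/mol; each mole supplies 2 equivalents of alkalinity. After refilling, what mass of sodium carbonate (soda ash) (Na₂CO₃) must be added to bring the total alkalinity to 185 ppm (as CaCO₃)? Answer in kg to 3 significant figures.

36.1 kg

Volume: 187,000 US gal × 3.785 L/gal = 707,795 L.
After draining 43% and refilling: 216 × 0.57 + 32 × 0.43 = 136.88 ppm.
Deficit to target: 185 − 136.88 = 48.12 mg/L.
As CaCO₃: 48.12 mg/L × 707,795 L = 34,060 g; ÷ 50 g/eq ÷ 2 = 340.6 mol Na₂CO₃.
Mass: 340.6 × 106 = 36,100 g.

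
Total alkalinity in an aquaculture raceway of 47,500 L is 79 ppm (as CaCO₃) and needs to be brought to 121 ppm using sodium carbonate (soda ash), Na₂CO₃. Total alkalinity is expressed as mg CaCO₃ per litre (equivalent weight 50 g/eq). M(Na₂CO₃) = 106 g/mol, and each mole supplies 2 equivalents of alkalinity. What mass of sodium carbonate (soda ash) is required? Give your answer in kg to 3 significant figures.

Alkalinity to add: (121 − 79) = 42 mg/L as CaCO₃ × 47,500 L = 1995 g as CaCO₃.
Equivalents: 1995 g ÷ 50 g/eq = 39.9 eq.
Each mole of Na₂CO₃ supplies 2 eq, so 39.9 / 2 = 19.95 mol.
Mass: 19.95 mol × 106 g/mol = 2115 g.

2.11 kg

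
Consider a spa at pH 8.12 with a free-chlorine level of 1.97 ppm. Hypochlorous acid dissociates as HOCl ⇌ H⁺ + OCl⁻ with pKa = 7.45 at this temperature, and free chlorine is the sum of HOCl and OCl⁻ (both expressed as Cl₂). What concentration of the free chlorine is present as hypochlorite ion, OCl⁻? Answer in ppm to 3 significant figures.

1.62 ppm

[OCl⁻]/[HOCl] = 10^(pH − pKa) = 10^(8.12 − 7.45) = 10^0.67 = 4.677.
Fraction as HOCl = 1 / (1 + 4.677) = 0.1761.
OCl⁻ = (1 − 0.1761) × 1.97 ppm = 1.623 ppm.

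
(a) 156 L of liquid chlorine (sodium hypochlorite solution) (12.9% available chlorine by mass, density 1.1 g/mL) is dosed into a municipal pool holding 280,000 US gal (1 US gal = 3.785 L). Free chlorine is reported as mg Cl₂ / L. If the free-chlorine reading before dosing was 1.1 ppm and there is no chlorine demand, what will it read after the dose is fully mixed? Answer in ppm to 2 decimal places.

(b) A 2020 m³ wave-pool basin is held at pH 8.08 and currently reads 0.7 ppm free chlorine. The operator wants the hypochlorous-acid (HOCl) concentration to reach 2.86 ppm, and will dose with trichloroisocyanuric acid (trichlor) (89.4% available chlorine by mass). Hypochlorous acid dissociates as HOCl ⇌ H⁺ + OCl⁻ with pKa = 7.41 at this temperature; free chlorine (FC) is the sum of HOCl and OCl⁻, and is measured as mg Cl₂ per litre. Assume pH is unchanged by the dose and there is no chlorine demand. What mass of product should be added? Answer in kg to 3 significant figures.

(a) Volume: 280,000 US gal × 3.785 L/gal = 1,059,800 L.
(a) Mass of solution: 156 L × 1000 mL/L × 1.1 g/mL = 171,600 g.
(a) Available chlorine delivered: 171,600 g × 0.129 = 22,140 g as Cl₂.
(a) Concentration rise: 22,140 g / 1,059,800 L = 20.89 mg/L = 20.89 ppm.
(a) Final FC: 1.1 + 20.89 = 21.99 ppm.

(b) Volume: 2020 m³ = 2,020,000 L.
(b) [OCl⁻]/[HOCl] = 10^(pH − pKa) = 10^(8.08 − 7.41) = 4.677; fraction as HOCl = 1/(1 + 4.677) = 0.1761.
(b) Free chlorine required for 2.86 ppm HOCl: 2.86 / 0.1761 = 16.24 ppm.
(b) FC to add: 16.24 − 0.7 = 15.54 mg/L as Cl₂.
(b) Cl₂ equivalent: 15.54 mg/L × 2,020,000 L = 31,390 g.
(b) Product at 89.4% available Cl: 31,390 / 0.894 = 35,110 g.

(a) 21.99 ppm; (b) 35.1 kg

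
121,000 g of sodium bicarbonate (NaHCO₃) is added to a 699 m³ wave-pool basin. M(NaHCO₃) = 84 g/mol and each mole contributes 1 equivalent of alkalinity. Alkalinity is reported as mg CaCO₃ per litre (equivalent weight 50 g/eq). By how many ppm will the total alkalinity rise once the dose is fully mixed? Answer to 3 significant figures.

103 ppm

Volume: 699 m³ = 699,000 L.
Moles of NaHCO₃: 121,000 g ÷ 84 g/mol = 1440 mol → 1440 eq of alkalinity.
As CaCO₃: 1440 eq × 50 g/eq = 72,020 g.
Rise: 72,020 g / 699,000 L × 1000 = 103 mg/L.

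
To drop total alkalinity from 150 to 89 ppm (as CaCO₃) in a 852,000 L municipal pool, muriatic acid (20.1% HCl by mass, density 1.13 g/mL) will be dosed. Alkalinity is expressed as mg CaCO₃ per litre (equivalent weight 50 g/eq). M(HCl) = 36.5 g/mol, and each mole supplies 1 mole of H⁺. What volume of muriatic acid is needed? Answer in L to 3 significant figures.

Alkalinity to neutralize: (150 − 89) = 61 mg/L as CaCO₃ × 852,000 L = 51,970 g as CaCO₃.
Equivalents of H⁺ required: 51,970 ÷ 50 g/eq = 1039 eq = 1039 mol HCl.
Mass of HCl: 1039 × 36.5 = 37,940 g.
Mass of 20.1% solution: 37,940 / 0.201 = 188,800 g.
Volume: 188,800 g ÷ 1.13 g/mL = 167,000 mL.

167 L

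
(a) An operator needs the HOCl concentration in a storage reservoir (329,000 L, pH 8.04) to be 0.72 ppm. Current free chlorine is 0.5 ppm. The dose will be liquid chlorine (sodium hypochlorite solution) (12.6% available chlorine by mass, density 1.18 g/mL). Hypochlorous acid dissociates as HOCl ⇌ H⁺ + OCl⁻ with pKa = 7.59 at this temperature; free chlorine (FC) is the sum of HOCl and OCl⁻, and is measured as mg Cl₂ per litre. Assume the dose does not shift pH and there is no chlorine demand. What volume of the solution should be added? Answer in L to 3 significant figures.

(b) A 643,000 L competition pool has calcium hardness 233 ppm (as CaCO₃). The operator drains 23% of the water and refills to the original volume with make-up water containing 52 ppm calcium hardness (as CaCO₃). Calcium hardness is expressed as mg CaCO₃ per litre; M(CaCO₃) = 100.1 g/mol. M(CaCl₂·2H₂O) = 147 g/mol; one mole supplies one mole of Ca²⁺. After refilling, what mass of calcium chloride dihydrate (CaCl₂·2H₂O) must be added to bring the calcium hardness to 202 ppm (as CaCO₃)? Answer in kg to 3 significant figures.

(a) 4.98 L; (b) 10.0 kg

(a) [OCl⁻]/[HOCl] = 10^(pH − pKa) = 10^(8.04 − 7.59) = 2.818; fraction as HOCl = 1/(1 + 2.818) = 0.2619.
(a) Free chlorine required for 0.72 ppm HOCl: 0.72 / 0.2619 = 2.749 ppm.
(a) FC to add: 2.749 − 0.5 = 2.249 mg/L as Cl₂.
(a) Cl₂ equivalent: 2.249 mg/L × 329,000 L = 740 g.
(a) Product at 12.6% available Cl: 740 / 0.126 = 5873 g.
(a) Volume: 5873 g ÷ 1.18 g/mL = 4977 mL.

(b) After draining 23% and refilling: 233 × 0.77 + 52 × 0.23 = 191.37 ppm.
(b) Deficit to target: 202 − 191.37 = 10.63 mg/L.
(b) As CaCO₃: 10.63 mg/L × 643,000 L = 6835 g; ÷ 100.1 = 68.28 mol Ca²⁺.
(b) Mass: 68.28 × 147 = 10,040 g.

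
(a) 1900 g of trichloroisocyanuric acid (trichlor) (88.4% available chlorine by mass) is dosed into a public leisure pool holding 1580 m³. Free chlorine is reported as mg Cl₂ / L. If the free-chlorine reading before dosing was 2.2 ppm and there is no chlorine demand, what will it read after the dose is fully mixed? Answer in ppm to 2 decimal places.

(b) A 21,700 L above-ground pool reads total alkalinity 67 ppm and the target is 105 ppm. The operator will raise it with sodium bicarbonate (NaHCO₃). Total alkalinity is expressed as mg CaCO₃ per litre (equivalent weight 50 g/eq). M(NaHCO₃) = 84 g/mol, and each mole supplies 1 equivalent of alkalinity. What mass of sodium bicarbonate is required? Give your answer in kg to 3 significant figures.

(a) 3.26 ppm; (b) 1.39 kg

(a) Volume: 1580 m³ = 1,580,000 L.
(a) Available chlorine delivered: 1900 g × 0.884 = 1680 g as Cl₂.
(a) Concentration rise: 1680 g / 1,580,000 L = 1.063 mg/L = 1.06 ppm.
(a) Final FC: 2.2 + 1.06 = 3.26 ppm.

(b) Alkalinity to add: (105 − 67) = 38 mg/L as CaCO₃ × 21,700 L = 824.6 g as CaCO₃.
(b) Equivalents: 824.6 g ÷ 50 g/eq = 16.49 eq.
(b) NaHCO₃ supplies 1 eq per mole → 16.49 mol.
(b) Mass: 16.49 mol × 84 g/mol = 1385 g.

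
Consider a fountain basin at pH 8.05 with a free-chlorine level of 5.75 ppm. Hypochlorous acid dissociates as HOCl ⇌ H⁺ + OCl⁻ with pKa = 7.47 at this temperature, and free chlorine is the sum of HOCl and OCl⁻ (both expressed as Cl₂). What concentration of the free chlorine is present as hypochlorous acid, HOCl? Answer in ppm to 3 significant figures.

1.20 ppm

[OCl⁻]/[HOCl] = 10^(pH − pKa) = 10^(8.05 − 7.47) = 10^0.58 = 3.802.
Fraction as HOCl = 1 / (1 + 3.802) = 0.2083.
HOCl = 0.2083 × 5.75 ppm = 1.197 ppm.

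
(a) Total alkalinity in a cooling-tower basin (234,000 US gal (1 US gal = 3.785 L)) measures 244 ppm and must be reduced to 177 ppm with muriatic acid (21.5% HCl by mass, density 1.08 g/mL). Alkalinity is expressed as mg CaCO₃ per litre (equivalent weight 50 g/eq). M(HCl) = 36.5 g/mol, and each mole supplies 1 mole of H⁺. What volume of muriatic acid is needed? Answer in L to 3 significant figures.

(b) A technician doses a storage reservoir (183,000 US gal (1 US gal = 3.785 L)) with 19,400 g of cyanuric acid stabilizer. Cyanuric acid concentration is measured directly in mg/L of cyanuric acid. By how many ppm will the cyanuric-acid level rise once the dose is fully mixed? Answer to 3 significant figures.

(a) Volume: 234,000 US gal × 3.785 L/gal = 885,690 L.
(a) Alkalinity to neutralize: (244 − 177) = 67 mg/L as CaCO₃ × 885,690 L = 59,340 g as CaCO₃.
(a) Equivalents of H⁺ required: 59,340 ÷ 50 g/eq = 1187 eq = 1187 mol HCl.
(a) Mass of HCl: 1187 × 36.5 = 43,320 g.
(a) Mass of 21.5% solution: 43,320 / 0.215 = 201,500 g.
(a) Volume: 201,500 g ÷ 1.08 g/mL = 186,600 mL.

(b) Volume: 183,000 US gal × 3.785 L/gal = 692,655 L.
(b) Rise: 19,400 g / 692,655 L × 1000 = 28.01 mg/L.

(a) 187 L; (b) 28.0 ppm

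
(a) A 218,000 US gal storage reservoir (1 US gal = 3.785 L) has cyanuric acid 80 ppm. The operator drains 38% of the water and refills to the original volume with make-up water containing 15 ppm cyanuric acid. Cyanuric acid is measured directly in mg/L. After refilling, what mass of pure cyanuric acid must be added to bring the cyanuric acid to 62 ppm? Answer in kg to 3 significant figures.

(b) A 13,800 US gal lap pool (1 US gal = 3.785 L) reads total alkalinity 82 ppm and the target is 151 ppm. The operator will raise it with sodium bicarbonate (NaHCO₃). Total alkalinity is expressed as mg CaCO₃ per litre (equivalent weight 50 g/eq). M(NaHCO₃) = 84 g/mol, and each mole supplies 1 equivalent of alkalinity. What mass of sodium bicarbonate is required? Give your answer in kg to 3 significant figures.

(a) Volume: 218,000 US gal × 3.785 L/gal = 825,130 L.
(a) After draining 38% and refilling: 80 × 0.62 + 15 × 0.38 = 55.3 ppm.
(a) Deficit to target: 62 − 55.3 = 6.7 mg/L.
(a) Mass: 6.7 mg/L × 825,130 L = 5528 g cyanuric acid.

(b) Volume: 13,800 US gal × 3.785 L/gal = 52,233 L.
(b) Alkalinity to add: (151 − 82) = 69 mg/L as CaCO₃ × 52,233 L = 3604 g as CaCO₃.
(b) Equivalents: 3604 g ÷ 50 g/eq = 72.08 eq.
(b) NaHCO₃ supplies 1 eq per mole → 72.08 mol.
(b) Mass: 72.08 mol × 84 g/mol = 6055 g.

(a) 5.53 kg; (b) 6.05 kg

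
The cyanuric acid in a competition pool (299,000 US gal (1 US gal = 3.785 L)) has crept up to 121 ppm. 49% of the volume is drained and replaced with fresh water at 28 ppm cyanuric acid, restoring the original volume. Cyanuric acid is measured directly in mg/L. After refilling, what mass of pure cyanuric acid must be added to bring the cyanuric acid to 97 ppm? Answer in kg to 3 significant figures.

Volume: 299,000 US gal × 3.785 L/gal = 1,131,715 L.
After draining 49% and refilling: 121 × 0.51 + 28 × 0.49 = 75.43 ppm.
Deficit to target: 97 − 75.43 = 21.57 mg/L.
Mass: 21.57 mg/L × 1,131,715 L = 24,410 g cyanuric acid.

24.4 kg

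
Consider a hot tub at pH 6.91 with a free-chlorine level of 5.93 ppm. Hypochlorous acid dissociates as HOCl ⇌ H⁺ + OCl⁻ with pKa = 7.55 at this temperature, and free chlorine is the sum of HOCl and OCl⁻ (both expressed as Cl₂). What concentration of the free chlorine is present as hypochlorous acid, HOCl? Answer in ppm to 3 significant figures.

[OCl⁻]/[HOCl] = 10^(pH − pKa) = 10^(6.91 − 7.55) = 10^-0.64 = 0.2291.
Fraction as HOCl = 1 / (1 + 0.2291) = 0.8136.
HOCl = 0.8136 × 5.93 ppm = 4.825 ppm.

4.82 ppm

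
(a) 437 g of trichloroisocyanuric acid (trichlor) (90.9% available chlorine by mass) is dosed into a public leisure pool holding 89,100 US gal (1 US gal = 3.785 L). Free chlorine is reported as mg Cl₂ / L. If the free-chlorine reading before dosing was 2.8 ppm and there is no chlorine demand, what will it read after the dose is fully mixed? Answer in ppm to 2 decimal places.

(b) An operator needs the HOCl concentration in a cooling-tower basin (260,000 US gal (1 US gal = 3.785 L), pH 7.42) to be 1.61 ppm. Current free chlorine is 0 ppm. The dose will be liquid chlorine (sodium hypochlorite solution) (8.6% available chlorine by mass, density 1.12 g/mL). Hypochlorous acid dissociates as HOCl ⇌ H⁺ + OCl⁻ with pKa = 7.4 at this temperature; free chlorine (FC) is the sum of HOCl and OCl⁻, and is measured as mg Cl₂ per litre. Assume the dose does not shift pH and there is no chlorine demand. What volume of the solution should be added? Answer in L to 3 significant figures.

(a) 3.98 ppm; (b) 33.7 L

(a) Volume: 89,100 US gal × 3.785 L/gal = 337,244 L.
(a) Available chlorine delivered: 437 g × 0.909 = 397.2 g as Cl₂.
(a) Concentration rise: 397.2 g / 337,244 L = 1.178 mg/L = 1.18 ppm.
(a) Final FC: 2.8 + 1.18 = 3.98 ppm.

(b) Volume: 260,000 US gal × 3.785 L/gal = 984,100 L.
(b) [OCl⁻]/[HOCl] = 10^(pH − pKa) = 10^(7.42 − 7.4) = 1.047; fraction as HOCl = 1/(1 + 1.047) = 0.4885.
(b) Free chlorine required for 1.61 ppm HOCl: 1.61 / 0.4885 = 3.296 ppm.
(b) FC to add: 3.296 − 0 = 3.296 mg/L as Cl₂.
(b) Cl₂ equivalent: 3.296 mg/L × 984,100 L = 3243 g.
(b) Product at 8.6% available Cl: 3243 / 0.086 = 37,710 g.
(b) Volume: 37,710 g ÷ 1.12 g/mL = 33,670 mL.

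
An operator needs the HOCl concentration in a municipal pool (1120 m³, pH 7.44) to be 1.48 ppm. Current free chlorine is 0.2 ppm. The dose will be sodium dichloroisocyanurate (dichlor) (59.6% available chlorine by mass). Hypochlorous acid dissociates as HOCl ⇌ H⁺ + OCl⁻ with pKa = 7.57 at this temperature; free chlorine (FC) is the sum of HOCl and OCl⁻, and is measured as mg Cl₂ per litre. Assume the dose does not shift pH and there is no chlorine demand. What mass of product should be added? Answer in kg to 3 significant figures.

Volume: 1120 m³ = 1,120,000 L.
[OCl⁻]/[HOCl] = 10^(pH − pKa) = 10^(7.44 − 7.57) = 0.7413; fraction as HOCl = 1/(1 + 0.7413) = 0.5743.
Free chlorine required for 1.48 ppm HOCl: 1.48 / 0.5743 = 2.577 ppm.
FC to add: 2.577 − 0.2 = 2.377 mg/L as Cl₂.
Cl₂ equivalent: 2.377 mg/L × 1,120,000 L = 2662 g.
Product at 59.6% available Cl: 2662 / 0.596 = 4467 g.

4.47 kg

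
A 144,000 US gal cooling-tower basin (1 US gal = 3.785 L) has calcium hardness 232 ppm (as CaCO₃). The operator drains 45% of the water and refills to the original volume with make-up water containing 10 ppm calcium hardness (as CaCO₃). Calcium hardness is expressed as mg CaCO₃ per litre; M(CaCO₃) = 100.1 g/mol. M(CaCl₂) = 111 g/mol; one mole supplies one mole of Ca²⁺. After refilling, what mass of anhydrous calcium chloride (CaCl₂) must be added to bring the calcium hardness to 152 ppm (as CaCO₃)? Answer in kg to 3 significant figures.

Volume: 144,000 US gal × 3.785 L/gal = 545,040 L.
After draining 45% and refilling: 232 × 0.55 + 10 × 0.45 = 132.1 ppm.
Deficit to target: 152 − 132.1 = 19.9 mg/L.
As CaCO₃: 19.9 mg/L × 545,040 L = 10,850 g; ÷ 100.1 = 108.4 mol Ca²⁺.
Mass: 108.4 × 111 = 12,030 g.

12.0 kg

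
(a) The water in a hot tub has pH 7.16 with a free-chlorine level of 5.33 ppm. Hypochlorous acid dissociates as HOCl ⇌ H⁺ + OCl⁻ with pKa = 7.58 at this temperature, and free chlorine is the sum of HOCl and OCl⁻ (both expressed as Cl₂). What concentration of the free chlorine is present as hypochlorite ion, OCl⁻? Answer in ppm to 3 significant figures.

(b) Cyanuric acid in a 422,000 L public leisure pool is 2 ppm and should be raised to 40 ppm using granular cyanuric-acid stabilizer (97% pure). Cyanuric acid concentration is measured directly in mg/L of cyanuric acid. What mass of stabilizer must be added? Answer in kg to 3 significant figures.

(a) 1.47 ppm; (b) 16.5 kg

(a) [OCl⁻]/[HOCl] = 10^(pH − pKa) = 10^(7.16 − 7.58) = 10^-0.42 = 0.3802.
(a) Fraction as HOCl = 1 / (1 + 0.3802) = 0.7245.
(a) OCl⁻ = (1 − 0.7245) × 5.33 ppm = 1.468 ppm.

(b) CYA to add: (40 − 2) = 38 mg/L × 422,000 L = 16,040 g cyanuric acid.
(b) At 97% purity: 16,040 / 0.97 = 16,530 g product.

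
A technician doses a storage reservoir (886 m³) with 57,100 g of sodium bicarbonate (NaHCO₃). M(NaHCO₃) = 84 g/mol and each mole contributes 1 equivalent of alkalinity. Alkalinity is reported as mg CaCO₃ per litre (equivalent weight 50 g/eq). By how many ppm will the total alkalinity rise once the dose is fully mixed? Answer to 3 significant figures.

38.4 ppm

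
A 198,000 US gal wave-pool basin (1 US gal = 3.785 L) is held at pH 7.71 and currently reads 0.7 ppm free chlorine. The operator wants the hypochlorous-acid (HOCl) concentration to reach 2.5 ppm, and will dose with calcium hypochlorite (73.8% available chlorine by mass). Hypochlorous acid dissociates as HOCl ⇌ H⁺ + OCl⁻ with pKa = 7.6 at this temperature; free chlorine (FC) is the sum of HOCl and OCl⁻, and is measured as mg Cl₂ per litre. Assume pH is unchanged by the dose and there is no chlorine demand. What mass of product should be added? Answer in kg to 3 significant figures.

Volume: 198,000 US gal × 3.785 L/gal = 749,430 L.
[OCl⁻]/[HOCl] = 10^(pH − pKa) = 10^(7.71 − 7.6) = 1.288; fraction as HOCl = 1/(1 + 1.288) = 0.437.
Free chlorine required for 2.5 ppm HOCl: 2.5 / 0.437 = 5.721 ppm.
FC to add: 5.721 − 0.7 = 5.021 mg/L as Cl₂.
Cl₂ equivalent: 5.021 mg/L × 749,430 L = 3763 g.
Product at 73.8% available Cl: 3763 / 0.738 = 5098 g.

5.10 kg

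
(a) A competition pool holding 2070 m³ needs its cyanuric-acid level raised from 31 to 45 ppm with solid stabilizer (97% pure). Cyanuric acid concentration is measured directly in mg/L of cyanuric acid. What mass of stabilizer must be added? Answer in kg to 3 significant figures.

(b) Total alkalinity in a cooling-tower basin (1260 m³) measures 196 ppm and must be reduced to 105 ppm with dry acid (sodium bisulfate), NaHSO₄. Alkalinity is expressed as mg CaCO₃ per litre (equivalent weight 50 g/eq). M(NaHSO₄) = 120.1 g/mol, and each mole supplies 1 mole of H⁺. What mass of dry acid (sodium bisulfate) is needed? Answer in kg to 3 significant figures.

(a) 29.9 kg; (b) 275 kg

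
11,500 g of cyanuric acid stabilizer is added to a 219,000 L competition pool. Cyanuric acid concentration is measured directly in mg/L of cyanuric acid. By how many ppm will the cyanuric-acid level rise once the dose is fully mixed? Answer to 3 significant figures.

52.5 ppm

Rise: 11,500 g / 219,000 L × 1000 = 52.51 mg/L.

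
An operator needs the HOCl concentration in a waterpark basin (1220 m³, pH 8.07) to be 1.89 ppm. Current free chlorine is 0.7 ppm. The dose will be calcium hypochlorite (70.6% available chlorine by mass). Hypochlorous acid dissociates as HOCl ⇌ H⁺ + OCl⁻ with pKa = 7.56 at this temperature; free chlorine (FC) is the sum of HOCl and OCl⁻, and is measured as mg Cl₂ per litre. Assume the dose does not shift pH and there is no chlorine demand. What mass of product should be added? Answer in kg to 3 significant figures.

12.6 kg

Volume: 1220 m³ = 1,220,000 L.
[OCl⁻]/[HOCl] = 10^(pH − pKa) = 10^(8.07 − 7.56) = 3.236; fraction as HOCl = 1/(1 + 3.236) = 0.2361.
Free chlorine required for 1.89 ppm HOCl: 1.89 / 0.2361 = 8.006 ppm.
FC to add: 8.006 − 0.7 = 7.306 mg/L as Cl₂.
Cl₂ equivalent: 7.306 mg/L × 1,220,000 L = 8913 g.
Product at 70.6% available Cl: 8913 / 0.706 = 12,620 g.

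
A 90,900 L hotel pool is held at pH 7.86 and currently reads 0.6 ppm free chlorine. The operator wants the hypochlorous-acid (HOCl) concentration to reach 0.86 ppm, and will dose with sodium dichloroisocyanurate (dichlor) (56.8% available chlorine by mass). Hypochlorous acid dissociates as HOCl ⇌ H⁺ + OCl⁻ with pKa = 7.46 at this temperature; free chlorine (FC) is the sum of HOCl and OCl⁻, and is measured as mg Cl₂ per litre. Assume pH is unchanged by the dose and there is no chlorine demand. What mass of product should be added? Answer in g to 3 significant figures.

[OCl⁻]/[HOCl] = 10^(pH − pKa) = 10^(7.86 − 7.46) = 2.512; fraction as HOCl = 1/(1 + 2.512) = 0.2847.
Free chlorine required for 0.86 ppm HOCl: 0.86 / 0.2847 = 3.02 ppm.
FC to add: 3.02 − 0.6 = 2.42 mg/L as Cl₂.
Cl₂ equivalent: 2.42 mg/L × 90,900 L = 220 g.
Product at 56.8% available Cl: 220 / 0.568 = 387.3 g.

387 g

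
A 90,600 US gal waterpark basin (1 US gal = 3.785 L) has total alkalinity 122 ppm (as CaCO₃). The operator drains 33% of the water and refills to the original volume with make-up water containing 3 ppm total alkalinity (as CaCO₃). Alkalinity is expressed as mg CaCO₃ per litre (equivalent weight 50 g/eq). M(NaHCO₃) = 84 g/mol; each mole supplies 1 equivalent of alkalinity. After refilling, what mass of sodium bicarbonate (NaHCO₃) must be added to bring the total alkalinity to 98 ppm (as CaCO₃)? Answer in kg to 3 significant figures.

8.80 kg

Volume: 90,600 US gal × 3.785 L/gal = 342,921 L.
After draining 33% and refilling: 122 × 0.67 + 3 × 0.33 = 82.73 ppm.
Deficit to target: 98 − 82.73 = 15.27 mg/L.
As CaCO₃: 15.27 mg/L × 342,921 L = 5236 g; ÷ 50 g/eq ÷ 1 = 104.7 mol NaHCO₃.
Mass: 104.7 × 84 = 8797 g.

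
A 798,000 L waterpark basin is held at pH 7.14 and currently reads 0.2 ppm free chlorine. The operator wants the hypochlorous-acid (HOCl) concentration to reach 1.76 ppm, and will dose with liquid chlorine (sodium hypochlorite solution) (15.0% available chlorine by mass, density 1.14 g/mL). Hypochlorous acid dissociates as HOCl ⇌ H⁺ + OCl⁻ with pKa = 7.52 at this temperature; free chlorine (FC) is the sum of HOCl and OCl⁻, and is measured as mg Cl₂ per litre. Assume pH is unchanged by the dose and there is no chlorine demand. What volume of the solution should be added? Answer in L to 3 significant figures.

10.7 L

[OCl⁻]/[HOCl] = 10^(pH − pKa) = 10^(7.14 − 7.52) = 0.4169; fraction as HOCl = 1/(1 + 0.4169) = 0.7058.
Free chlorine required for 1.76 ppm HOCl: 1.76 / 0.7058 = 2.494 ppm.
FC to add: 2.494 − 0.2 = 2.294 mg/L as Cl₂.
Cl₂ equivalent: 2.294 mg/L × 798,000 L = 1830 g.
Product at 15.0% available Cl: 1830 / 0.15 = 12,200 g.
Volume: 12,200 g ÷ 1.14 g/mL = 10,700 mL.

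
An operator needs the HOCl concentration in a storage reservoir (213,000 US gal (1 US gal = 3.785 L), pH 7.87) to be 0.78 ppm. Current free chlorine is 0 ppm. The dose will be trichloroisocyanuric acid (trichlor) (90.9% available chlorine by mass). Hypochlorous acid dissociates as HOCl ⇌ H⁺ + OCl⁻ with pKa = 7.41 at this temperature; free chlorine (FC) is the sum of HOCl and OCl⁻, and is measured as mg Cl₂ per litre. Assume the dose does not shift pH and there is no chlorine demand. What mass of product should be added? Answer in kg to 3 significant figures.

2.69 kg

Volume: 213,000 US gal × 3.785 L/gal = 806,205 L.
[OCl⁻]/[HOCl] = 10^(pH − pKa) = 10^(7.87 − 7.41) = 2.884; fraction as HOCl = 1/(1 + 2.884) = 0.2575.
Free chlorine required for 0.78 ppm HOCl: 0.78 / 0.2575 = 3.03 ppm.
FC to add: 3.03 − 0 = 3.03 mg/L as Cl₂.
Cl₂ equivalent: 3.03 mg/L × 806,205 L = 2442 g.
Product at 90.9% available Cl: 2442 / 0.909 = 2687 g.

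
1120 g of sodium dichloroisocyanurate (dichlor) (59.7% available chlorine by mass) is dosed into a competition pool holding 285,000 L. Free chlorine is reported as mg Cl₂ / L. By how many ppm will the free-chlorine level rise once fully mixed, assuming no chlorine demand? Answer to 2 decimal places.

Available chlorine delivered: 1120 g × 0.597 = 668.6 g as Cl₂.
Concentration rise: 668.6 g / 285,000 L = 2.346 mg/L = 2.35 ppm.

2.35 ppm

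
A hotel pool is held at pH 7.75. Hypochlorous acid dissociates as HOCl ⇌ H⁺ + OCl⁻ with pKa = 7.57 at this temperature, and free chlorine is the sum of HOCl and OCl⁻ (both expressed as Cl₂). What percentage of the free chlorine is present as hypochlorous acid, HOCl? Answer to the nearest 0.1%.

[OCl⁻]/[HOCl] = 10^(pH − pKa) = 10^(7.75 − 7.57) = 10^0.18 = 1.514.
Fraction as HOCl = 1 / (1 + 1.514) = 0.3978.

39.8%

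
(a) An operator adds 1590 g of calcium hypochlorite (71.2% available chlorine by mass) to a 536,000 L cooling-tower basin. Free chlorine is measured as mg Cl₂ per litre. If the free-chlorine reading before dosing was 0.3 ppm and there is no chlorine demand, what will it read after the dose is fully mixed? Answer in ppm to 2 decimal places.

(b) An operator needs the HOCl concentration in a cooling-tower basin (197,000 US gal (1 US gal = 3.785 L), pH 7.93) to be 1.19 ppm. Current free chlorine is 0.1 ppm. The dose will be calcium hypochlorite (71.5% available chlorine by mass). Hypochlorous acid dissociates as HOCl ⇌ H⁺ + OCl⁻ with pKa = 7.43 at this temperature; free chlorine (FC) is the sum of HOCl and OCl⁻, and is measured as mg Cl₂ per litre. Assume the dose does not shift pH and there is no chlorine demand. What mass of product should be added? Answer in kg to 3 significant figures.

(a) 2.41 ppm; (b) 5.06 kg

(a) Available chlorine delivered: 1590 g × 0.712 = 1132 g as Cl₂.
(a) Concentration rise: 1132 g / 536,000 L = 2.112 mg/L = 2.11 ppm.
(a) Final FC: 0.3 + 2.11 = 2.41 ppm.

(b) Volume: 197,000 US gal × 3.785 L/gal = 745,645 L.
(b) [OCl⁻]/[HOCl] = 10^(pH − pKa) = 10^(7.93 − 7.43) = 3.162; fraction as HOCl = 1/(1 + 3.162) = 0.2403.
(b) Free chlorine required for 1.19 ppm HOCl: 1.19 / 0.2403 = 4.953 ppm.
(b) FC to add: 4.953 − 0.1 = 4.853 mg/L as Cl₂.
(b) Cl₂ equivalent: 4.853 mg/L × 745,645 L = 3619 g.
(b) Product at 71.5% available Cl: 3619 / 0.715 = 5061 g.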